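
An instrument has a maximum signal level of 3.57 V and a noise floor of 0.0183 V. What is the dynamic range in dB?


Dynamic range = 20 * log10(Vmax / Vnoise).
DR = 20 * log10(3.57 / 0.0183)
DR = 20 * log10(195.08)
DR = 45.8 dB

45.8 dB


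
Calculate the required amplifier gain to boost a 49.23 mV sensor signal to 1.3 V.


Gain = Vout / Vin (converting to same units).
G = 1.3 V / 49.23 mV
G = 1300.0 mV / 49.23 mV
G = 26.41

26.41


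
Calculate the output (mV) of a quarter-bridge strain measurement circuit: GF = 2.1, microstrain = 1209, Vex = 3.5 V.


Quarter bridge output: Vout = (GF * epsilon * Vex) / 4.
Vout = (2.1 * 1209e-6 * 3.5) / 4
Vout = 0.00888615 / 4 V
Vout = 0.00222154 V = 2.2215 mV

2.2215 mV


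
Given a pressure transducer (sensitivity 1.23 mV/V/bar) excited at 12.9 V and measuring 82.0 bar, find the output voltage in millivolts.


Output = sensitivity * Vex * P.
Vout = 1.23 * 12.9 * 82.0
Vout = 15.867 * 82.0
Vout = 1301.09 mV

1301.09 mV


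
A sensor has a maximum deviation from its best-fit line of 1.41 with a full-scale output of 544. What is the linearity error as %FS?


Linearity error = (max deviation / full scale) * 100%.
Linearity = (1.41 / 544) * 100
Linearity = 0.259 %FS

0.259 %FS


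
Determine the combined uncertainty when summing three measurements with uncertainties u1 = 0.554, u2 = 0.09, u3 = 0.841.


For a sum of independent quantities, uc = sqrt(u1^2 + u2^2 + u3^2).
uc = sqrt(0.554^2 + 0.09^2 + 0.841^2)
uc = sqrt(0.306916 + 0.0081 + 0.707281)
uc = 1.0111

1.0111


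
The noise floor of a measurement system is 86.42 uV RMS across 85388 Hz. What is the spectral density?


Noise spectral density = Vrms / sqrt(BW).
NSD = 86.42 / sqrt(85388)
NSD = 86.42 / 292.2123
NSD = 0.2957 uV/sqrt(Hz)

0.2957 uV/sqrt(Hz)


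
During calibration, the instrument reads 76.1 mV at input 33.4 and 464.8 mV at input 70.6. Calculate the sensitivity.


Sensitivity = (y2 - y1) / (x2 - x1).
S = (464.8 - 76.1) / (70.6 - 33.4)
S = 388.7 / 37.2
S = 10.4489 mV/unit

10.4489 mV/unit


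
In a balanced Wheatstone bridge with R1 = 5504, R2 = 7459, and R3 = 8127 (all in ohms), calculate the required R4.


At balance: R1*R4 = R2*R3, so R4 = R2*R3/R1.
R4 = 7459 * 8127 / 5504
R4 = 60619293 / 5504
R4 = 11013.68 ohm

11013.68 ohm


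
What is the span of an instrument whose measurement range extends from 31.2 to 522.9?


Span = upper range - lower range.
Span = 522.9 - (31.2)
Span = 491.7

491.7


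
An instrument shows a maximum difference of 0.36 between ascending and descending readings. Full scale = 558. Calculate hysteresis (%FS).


Hysteresis = (max difference / full scale) * 100%.
H = (0.36 / 558) * 100
H = 0.065 %FS

0.065 %FS


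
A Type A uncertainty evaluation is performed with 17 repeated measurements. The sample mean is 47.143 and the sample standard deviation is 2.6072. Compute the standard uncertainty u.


The standard uncertainty for Type A evaluation is u = s / sqrt(n).
u = 2.6072 / sqrt(17)
u = 2.6072 / 4.1231
u = 0.6323

0.6323


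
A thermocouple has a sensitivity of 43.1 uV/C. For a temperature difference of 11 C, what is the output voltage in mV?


The thermocouple output V = sensitivity * dT.
V = 43.1 uV/C * 11 C
V = 474.1 uV
V = 0.474 mV

0.474 mV


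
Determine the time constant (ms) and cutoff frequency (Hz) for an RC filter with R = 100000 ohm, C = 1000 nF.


Time constant: tau = R * C.
tau = 100000 * 1.00e-06 = 0.1 s
tau = 100.0 ms
Cutoff frequency: fc = 1 / (2*pi*R*C).
fc = 1 / (2*pi*0.1) = 1.59 Hz

tau = 100.0 ms, fc = 1.59 Hz


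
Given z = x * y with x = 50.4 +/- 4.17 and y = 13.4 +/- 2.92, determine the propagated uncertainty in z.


For a product z = x*y, the relative uncertainty is:
uz/z = sqrt((ux/x)^2 + (uy/y)^2)
Relative uncertainties: ux/x = 4.17/50.4 = 0.082738
uy/y = 2.92/13.4 = 0.21791
z = 50.4 * 13.4 = 675.4
uz = 675.4 * sqrt(0.082738^2 + 0.21791^2) = 157.419

157.419


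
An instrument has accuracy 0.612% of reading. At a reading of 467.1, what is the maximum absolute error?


Absolute error = (accuracy% / 100) * reading.
Error = (0.612 / 100) * 467.1
Error = 0.00612 * 467.1
Error = 2.8587

2.8587


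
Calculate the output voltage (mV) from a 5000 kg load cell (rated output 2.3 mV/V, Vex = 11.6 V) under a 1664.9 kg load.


Vout = rated_output * Vex * (load / capacity).
Vout = 2.3 * 11.6 * (1664.9 / 5000)
Vout = 2.3 * 11.6 * 0.33298
Vout = 8.884 mV

8.884 mV


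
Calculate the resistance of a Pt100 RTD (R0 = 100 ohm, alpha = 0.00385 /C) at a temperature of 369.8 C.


The RTD equation: Rt = R0 * (1 + alpha * T).
Rt = 100 * (1 + 0.00385 * 369.8)
Rt = 100 * (1 + 1.42373)
Rt = 100 * 2.42373
Rt = 242.373 ohm

242.373 ohm


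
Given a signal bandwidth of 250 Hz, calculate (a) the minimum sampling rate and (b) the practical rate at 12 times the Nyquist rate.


By Nyquist theorem, fs_min = 2 * fmax.
fs_min = 2 * 250 = 500 Hz
Practical rate = 12 * fs_min = 12 * 500 = 6000 Hz

fs_min = 500 Hz, fs_practical = 6000 Hz


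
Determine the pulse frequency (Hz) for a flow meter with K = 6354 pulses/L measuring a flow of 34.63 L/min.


Frequency = K * Q / 60 (converting L/min to L/s).
f = 6354 * 34.63 / 60
f = 220039.02 / 60
f = 3667.32 Hz

3667.32 Hz


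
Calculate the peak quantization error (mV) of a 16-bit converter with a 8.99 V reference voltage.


The maximum quantization error is +/- LSB/2.
LSB = Vref / 2^n = 8.99 / 65536 = 0.00013718 V
Max error = LSB / 2 = 0.00013718 / 2 = 6.859e-05 V
Max error = 0.0686 mV

0.0686 mV


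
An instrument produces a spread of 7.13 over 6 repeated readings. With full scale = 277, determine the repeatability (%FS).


Repeatability = (spread / full scale) * 100%.
R = (7.13 / 277) * 100
R = 2.574 %FS

2.574 %FS


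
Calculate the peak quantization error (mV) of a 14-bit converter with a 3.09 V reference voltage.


The maximum quantization error is +/- LSB/2.
LSB = Vref / 2^n = 3.09 / 16384 = 0.0001886 V
Max error = LSB / 2 = 0.0001886 / 2 = 9.43e-05 V
Max error = 0.0943 mV

0.0943 mV


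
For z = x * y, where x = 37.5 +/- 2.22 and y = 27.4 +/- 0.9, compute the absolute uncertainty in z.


For a product z = x*y, the relative uncertainty is:
uz/z = sqrt((ux/x)^2 + (uy/y)^2)
Relative uncertainties: ux/x = 2.22/37.5 = 0.0592
uy/y = 0.9/27.4 = 0.032847
z = 37.5 * 27.4 = 1027.5
uz = 1027.5 * sqrt(0.0592^2 + 0.032847^2) = 69.564

69.564


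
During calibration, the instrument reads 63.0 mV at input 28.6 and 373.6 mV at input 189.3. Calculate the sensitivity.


Sensitivity = (y2 - y1) / (x2 - x1).
S = (373.6 - 63.0) / (189.3 - 28.6)
S = 310.6 / 160.7
S = 1.9328 mV/unit

1.9328 mV/unit


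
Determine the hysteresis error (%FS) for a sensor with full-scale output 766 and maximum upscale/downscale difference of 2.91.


Hysteresis = (max difference / full scale) * 100%.
H = (2.91 / 766) * 100
H = 0.38 %FS

0.38 %FS


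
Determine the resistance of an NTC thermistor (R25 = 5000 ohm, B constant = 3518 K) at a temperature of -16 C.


NTC thermistor equation: Rt = R25 * exp(B * (1/T - 1/T25)).
T in Kelvin: 257.15 K, T25 = 298.15 K
1/T - 1/T25 = 1/257.15 - 1/298.15 = 0.00053476
B * (1/T - 1/T25) = 3518 * 0.00053476 = 1.8813
Rt = 5000 * exp(1.8813) = 32810.2 ohm

32810.2 ohm


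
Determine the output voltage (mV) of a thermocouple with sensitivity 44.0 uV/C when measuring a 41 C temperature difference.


The thermocouple output V = sensitivity * dT.
V = 44.0 uV/C * 41 C
V = 1804.0 uV
V = 1.804 mV

1.804 mV


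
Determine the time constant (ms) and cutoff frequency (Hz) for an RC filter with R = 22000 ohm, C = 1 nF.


Time constant: tau = R * C.
tau = 22000 * 1.00e-09 = 2.2e-05 s
tau = 0.022 ms
Cutoff frequency: fc = 1 / (2*pi*R*C).
fc = 1 / (2*pi*2.2e-05) = 7234.32 Hz

tau = 0.022 ms, fc = 7234.32 Hz


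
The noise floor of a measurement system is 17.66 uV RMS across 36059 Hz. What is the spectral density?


Noise spectral density = Vrms / sqrt(BW).
NSD = 17.66 / sqrt(36059)
NSD = 17.66 / 189.8921
NSD = 0.093 uV/sqrt(Hz)

0.093 uV/sqrt(Hz)


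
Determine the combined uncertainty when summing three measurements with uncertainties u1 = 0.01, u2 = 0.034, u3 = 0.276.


For a sum of independent quantities, uc = sqrt(u1^2 + u2^2 + u3^2).
uc = sqrt(0.01^2 + 0.034^2 + 0.276^2)
uc = sqrt(0.0001 + 0.001156 + 0.076176)
uc = 0.2783

0.2783


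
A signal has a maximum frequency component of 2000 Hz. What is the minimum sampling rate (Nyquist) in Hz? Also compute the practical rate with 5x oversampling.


By Nyquist theorem, fs_min = 2 * fmax.
fs_min = 2 * 2000 = 4000 Hz
Practical rate = 5 * fs_min = 5 * 4000 = 20000 Hz

fs_min = 4000 Hz, fs_practical = 20000 Hz


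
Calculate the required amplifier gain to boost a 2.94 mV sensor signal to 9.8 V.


Gain = Vout / Vin (converting to same units).
G = 9.8 V / 2.94 mV
G = 9800.0 mV / 2.94 mV
G = 3333.33

3333.33


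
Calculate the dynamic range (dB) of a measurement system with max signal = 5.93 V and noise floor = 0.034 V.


Dynamic range = 20 * log10(Vmax / Vnoise).
DR = 20 * log10(5.93 / 0.034)
DR = 20 * log10(174.41)
DR = 44.83 dB

44.83 dB


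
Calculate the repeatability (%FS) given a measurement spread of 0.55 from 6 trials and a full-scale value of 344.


Repeatability = (spread / full scale) * 100%.
R = (0.55 / 344) * 100
R = 0.16 %FS

0.16 %FS


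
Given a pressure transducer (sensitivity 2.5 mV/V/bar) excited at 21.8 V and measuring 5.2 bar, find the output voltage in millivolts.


Output = sensitivity * Vex * P.
Vout = 2.5 * 21.8 * 5.2
Vout = 54.5 * 5.2
Vout = 283.4 mV

283.4 mV


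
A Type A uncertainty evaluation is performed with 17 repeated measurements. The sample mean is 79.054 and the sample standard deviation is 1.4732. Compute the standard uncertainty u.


The standard uncertainty for Type A evaluation is u = s / sqrt(n).
u = 1.4732 / sqrt(17)
u = 1.4732 / 4.1231
u = 0.3573

0.3573


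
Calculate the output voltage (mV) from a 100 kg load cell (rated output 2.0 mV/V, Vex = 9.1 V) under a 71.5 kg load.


Vout = rated_output * Vex * (load / capacity).
Vout = 2.0 * 9.1 * (71.5 / 100)
Vout = 2.0 * 9.1 * 0.715
Vout = 13.013 mV

13.013 mV


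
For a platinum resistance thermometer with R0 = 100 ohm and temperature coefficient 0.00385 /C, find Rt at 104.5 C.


The RTD equation: Rt = R0 * (1 + alpha * T).
Rt = 100 * (1 + 0.00385 * 104.5)
Rt = 100 * (1 + 0.402325)
Rt = 100 * 1.402325
Rt = 140.233 ohm

140.233 ohm


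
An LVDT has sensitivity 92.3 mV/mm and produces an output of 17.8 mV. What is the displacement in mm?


Displacement = Vout / sensitivity.
d = 17.8 / 92.3
d = 0.193 mm

0.193 mm


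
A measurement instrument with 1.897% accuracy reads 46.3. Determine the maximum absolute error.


Absolute error = (accuracy% / 100) * reading.
Error = (1.897 / 100) * 46.3
Error = 0.01897 * 46.3
Error = 0.8783

0.8783


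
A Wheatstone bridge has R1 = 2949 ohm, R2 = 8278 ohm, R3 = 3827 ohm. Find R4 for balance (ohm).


At balance: R1*R4 = R2*R3, so R4 = R2*R3/R1.
R4 = 8278 * 3827 / 2949
R4 = 31679906 / 2949
R4 = 10742.59 ohm

10742.59 ohm


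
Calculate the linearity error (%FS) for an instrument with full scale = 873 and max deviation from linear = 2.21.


Linearity error = (max deviation / full scale) * 100%.
Linearity = (2.21 / 873) * 100
Linearity = 0.253 %FS

0.253 %FS


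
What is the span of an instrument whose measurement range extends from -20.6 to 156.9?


Span = upper range - lower range.
Span = 156.9 - (-20.6)
Span = 177.5

177.5


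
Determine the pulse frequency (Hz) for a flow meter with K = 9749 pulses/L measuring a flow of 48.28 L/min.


Frequency = K * Q / 60 (converting L/min to L/s).
f = 9749 * 48.28 / 60
f = 470681.72 / 60
f = 7844.7 Hz

7844.7 Hz


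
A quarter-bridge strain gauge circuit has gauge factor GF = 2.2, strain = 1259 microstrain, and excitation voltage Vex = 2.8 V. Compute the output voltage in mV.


Quarter bridge output: Vout = (GF * epsilon * Vex) / 4.
Vout = (2.2 * 1259e-6 * 2.8) / 4
Vout = 0.00775544 / 4 V
Vout = 0.00193886 V = 1.9389 mV

1.9389 mV


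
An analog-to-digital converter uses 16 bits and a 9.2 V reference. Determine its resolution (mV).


The resolution (LSB) of an ADC is Vref / 2^n.
LSB = 9.2 / 2^16
LSB = 9.2 / 65536
LSB = 0.00014038 V = 0.14038086 mV

0.14038086 mV


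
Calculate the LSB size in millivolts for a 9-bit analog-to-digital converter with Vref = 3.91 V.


The resolution (LSB) of an ADC is Vref / 2^n.
LSB = 3.91 / 2^9
LSB = 3.91 / 512
LSB = 0.00763672 V = 7.63671875 mV

7.63671875 mV


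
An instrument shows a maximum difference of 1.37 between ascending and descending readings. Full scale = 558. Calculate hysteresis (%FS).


Hysteresis = (max difference / full scale) * 100%.
H = (1.37 / 558) * 100
H = 0.246 %FS

0.246 %FS


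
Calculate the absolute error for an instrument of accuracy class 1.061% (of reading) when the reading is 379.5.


Absolute error = (accuracy% / 100) * reading.
Error = (1.061 / 100) * 379.5
Error = 0.01061 * 379.5
Error = 4.0265

4.0265


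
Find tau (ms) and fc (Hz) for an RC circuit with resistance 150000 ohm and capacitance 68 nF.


Time constant: tau = R * C.
tau = 150000 * 6.80e-08 = 0.0102 s
tau = 10.2 ms
Cutoff frequency: fc = 1 / (2*pi*R*C).
fc = 1 / (2*pi*0.0102) = 15.6 Hz

tau = 10.2 ms, fc = 15.6 Hz


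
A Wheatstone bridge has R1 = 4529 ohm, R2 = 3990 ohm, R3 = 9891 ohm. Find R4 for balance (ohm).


At balance: R1*R4 = R2*R3, so R4 = R2*R3/R1.
R4 = 3990 * 9891 / 4529
R4 = 39465090 / 4529
R4 = 8713.86 ohm

8713.86 ohm


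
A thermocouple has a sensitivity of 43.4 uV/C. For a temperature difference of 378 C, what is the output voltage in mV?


The thermocouple output V = sensitivity * dT.
V = 43.4 uV/C * 378 C
V = 16405.2 uV
V = 16.405 mV

16.405 mV


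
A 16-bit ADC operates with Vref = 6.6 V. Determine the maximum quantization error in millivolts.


The maximum quantization error is +/- LSB/2.
LSB = Vref / 2^n = 6.6 / 65536 = 0.00010071 V
Max error = LSB / 2 = 0.00010071 / 2 = 5.035e-05 V
Max error = 0.0504 mV

0.0504 mV


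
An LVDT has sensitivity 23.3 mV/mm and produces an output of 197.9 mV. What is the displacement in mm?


Displacement = Vout / sensitivity.
d = 197.9 / 23.3
d = 8.494 mm

8.494 mm


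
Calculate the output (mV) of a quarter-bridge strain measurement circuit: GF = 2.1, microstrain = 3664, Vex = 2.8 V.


Quarter bridge output: Vout = (GF * epsilon * Vex) / 4.
Vout = (2.1 * 3664e-6 * 2.8) / 4
Vout = 0.02154432 / 4 V
Vout = 0.00538608 V = 5.3861 mV

5.3861 mV


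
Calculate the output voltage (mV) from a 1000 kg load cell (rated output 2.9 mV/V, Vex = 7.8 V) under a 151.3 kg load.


Vout = rated_output * Vex * (load / capacity).
Vout = 2.9 * 7.8 * (151.3 / 1000)
Vout = 2.9 * 7.8 * 0.1513
Vout = 3.422 mV

3.422 mV


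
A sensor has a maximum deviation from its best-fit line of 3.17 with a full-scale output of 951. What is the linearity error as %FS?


Linearity error = (max deviation / full scale) * 100%.
Linearity = (3.17 / 951) * 100
Linearity = 0.333 %FS

0.333 %FS


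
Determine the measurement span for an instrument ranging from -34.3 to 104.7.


Span = upper range - lower range.
Span = 104.7 - (-34.3)
Span = 139.0

139.0


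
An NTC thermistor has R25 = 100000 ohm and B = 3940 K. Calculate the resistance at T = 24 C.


NTC thermistor equation: Rt = R25 * exp(B * (1/T - 1/T25)).
T in Kelvin: 297.15 K, T25 = 298.15 K
1/T - 1/T25 = 1/297.15 - 1/298.15 = 1.129e-05
B * (1/T - 1/T25) = 3940 * 1.129e-05 = 0.0445
Rt = 100000 * exp(0.0445) = 104547.6 ohm

104547.6 ohm


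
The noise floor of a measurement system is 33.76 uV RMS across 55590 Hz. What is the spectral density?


Noise spectral density = Vrms / sqrt(BW).
NSD = 33.76 / sqrt(55590)
NSD = 33.76 / 235.7753
NSD = 0.1432 uV/sqrt(Hz)

0.1432 uV/sqrt(Hz)


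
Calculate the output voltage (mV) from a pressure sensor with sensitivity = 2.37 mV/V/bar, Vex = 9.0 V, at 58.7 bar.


Output = sensitivity * Vex * P.
Vout = 2.37 * 9.0 * 58.7
Vout = 21.33 * 58.7
Vout = 1252.07 mV

1252.07 mV


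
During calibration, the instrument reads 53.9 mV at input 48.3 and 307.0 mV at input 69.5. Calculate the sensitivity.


Sensitivity = (y2 - y1) / (x2 - x1).
S = (307.0 - 53.9) / (69.5 - 48.3)
S = 253.1 / 21.2
S = 11.9387 mV/unit

11.9387 mV/unit


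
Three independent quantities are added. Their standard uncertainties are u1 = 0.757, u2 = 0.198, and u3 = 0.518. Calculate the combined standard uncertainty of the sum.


For a sum of independent quantities, uc = sqrt(u1^2 + u2^2 + u3^2).
uc = sqrt(0.757^2 + 0.198^2 + 0.518^2)
uc = sqrt(0.573049 + 0.039204 + 0.268324)
uc = 0.9384

0.9384


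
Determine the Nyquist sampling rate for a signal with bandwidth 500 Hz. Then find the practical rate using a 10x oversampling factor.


By Nyquist theorem, fs_min = 2 * fmax.
fs_min = 2 * 500 = 1000 Hz
Practical rate = 10 * fs_min = 10 * 1000 = 10000 Hz

fs_min = 1000 Hz, fs_practical = 10000 Hz


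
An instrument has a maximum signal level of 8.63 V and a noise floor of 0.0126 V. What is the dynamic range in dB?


Dynamic range = 20 * log10(Vmax / Vnoise).
DR = 20 * log10(8.63 / 0.0126)
DR = 20 * log10(684.92)
DR = 56.71 dB

56.71 dB


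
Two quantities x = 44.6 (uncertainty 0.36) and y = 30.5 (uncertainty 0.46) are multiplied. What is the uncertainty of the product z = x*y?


For a product z = x*y, the relative uncertainty is:
uz/z = sqrt((ux/x)^2 + (uy/y)^2)
Relative uncertainties: ux/x = 0.36/44.6 = 0.008072
uy/y = 0.46/30.5 = 0.015082
z = 44.6 * 30.5 = 1360.3
uz = 1360.3 * sqrt(0.008072^2 + 0.015082^2) = 23.269

23.269


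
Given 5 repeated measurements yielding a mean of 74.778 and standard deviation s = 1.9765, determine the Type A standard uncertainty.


The standard uncertainty for Type A evaluation is u = s / sqrt(n).
u = 1.9765 / sqrt(5)
u = 1.9765 / 2.2361
u = 0.8839

0.8839


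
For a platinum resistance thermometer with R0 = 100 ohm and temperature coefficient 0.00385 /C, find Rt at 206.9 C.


The RTD equation: Rt = R0 * (1 + alpha * T).
Rt = 100 * (1 + 0.00385 * 206.9)
Rt = 100 * (1 + 0.796565)
Rt = 100 * 1.796565
Rt = 179.657 ohm

179.657 ohm


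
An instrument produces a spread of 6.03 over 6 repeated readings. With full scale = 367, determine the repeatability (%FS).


Repeatability = (spread / full scale) * 100%.
R = (6.03 / 367) * 100
R = 1.643 %FS

1.643 %FS


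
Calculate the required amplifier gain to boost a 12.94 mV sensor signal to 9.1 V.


Gain = Vout / Vin (converting to same units).
G = 9.1 V / 12.94 mV
G = 9100.0 mV / 12.94 mV
G = 703.25

703.25


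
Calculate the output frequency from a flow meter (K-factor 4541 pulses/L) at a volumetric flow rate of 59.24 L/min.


Frequency = K * Q / 60 (converting L/min to L/s).
f = 4541 * 59.24 / 60
f = 269008.84 / 60
f = 4483.48 Hz

4483.48 Hz


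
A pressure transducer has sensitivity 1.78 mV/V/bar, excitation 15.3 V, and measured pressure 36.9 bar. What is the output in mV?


Output = sensitivity * Vex * P.
Vout = 1.78 * 15.3 * 36.9
Vout = 27.234 * 36.9
Vout = 1004.93 mV

1004.93 mV


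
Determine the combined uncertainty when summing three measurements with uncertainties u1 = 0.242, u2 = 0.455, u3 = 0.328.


For a sum of independent quantities, uc = sqrt(u1^2 + u2^2 + u3^2).
uc = sqrt(0.242^2 + 0.455^2 + 0.328^2)
uc = sqrt(0.058564 + 0.207025 + 0.107584)
uc = 0.6109

0.6109


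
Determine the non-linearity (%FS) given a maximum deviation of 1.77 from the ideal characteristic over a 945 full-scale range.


Linearity error = (max deviation / full scale) * 100%.
Linearity = (1.77 / 945) * 100
Linearity = 0.187 %FS

0.187 %FS


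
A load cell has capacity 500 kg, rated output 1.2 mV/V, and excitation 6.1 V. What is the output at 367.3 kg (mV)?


Vout = rated_output * Vex * (load / capacity).
Vout = 1.2 * 6.1 * (367.3 / 500)
Vout = 1.2 * 6.1 * 0.7346
Vout = 5.377 mV

5.377 mV


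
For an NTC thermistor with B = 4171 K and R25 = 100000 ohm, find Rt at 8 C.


NTC thermistor equation: Rt = R25 * exp(B * (1/T - 1/T25)).
T in Kelvin: 281.15 K, T25 = 298.15 K
1/T - 1/T25 = 1/281.15 - 1/298.15 = 0.0002028
B * (1/T - 1/T25) = 4171 * 0.0002028 = 0.8459
Rt = 100000 * exp(0.8459) = 233006.1 ohm

233006.1 ohm


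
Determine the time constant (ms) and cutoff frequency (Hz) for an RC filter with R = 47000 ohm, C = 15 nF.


Time constant: tau = R * C.
tau = 47000 * 1.50e-08 = 0.000705 s
tau = 0.705 ms
Cutoff frequency: fc = 1 / (2*pi*R*C).
fc = 1 / (2*pi*0.000705) = 225.75 Hz

tau = 0.705 ms, fc = 225.75 Hz


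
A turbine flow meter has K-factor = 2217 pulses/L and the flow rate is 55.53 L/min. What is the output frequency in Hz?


Frequency = K * Q / 60 (converting L/min to L/s).
f = 2217 * 55.53 / 60
f = 123110.01 / 60
f = 2051.83 Hz

2051.83 Hz


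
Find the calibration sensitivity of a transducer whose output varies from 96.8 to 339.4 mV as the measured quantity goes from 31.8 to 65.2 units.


Sensitivity = (y2 - y1) / (x2 - x1).
S = (339.4 - 96.8) / (65.2 - 31.8)
S = 242.6 / 33.4
S = 7.2635 mV/unit

7.2635 mV/unit


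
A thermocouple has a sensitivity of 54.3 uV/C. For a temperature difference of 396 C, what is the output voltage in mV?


The thermocouple output V = sensitivity * dT.
V = 54.3 uV/C * 396 C
V = 21502.8 uV
V = 21.503 mV

21.503 mV


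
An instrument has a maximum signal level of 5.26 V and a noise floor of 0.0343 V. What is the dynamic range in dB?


Dynamic range = 20 * log10(Vmax / Vnoise).
DR = 20 * log10(5.26 / 0.0343)
DR = 20 * log10(153.35)
DR = 43.71 dB

43.71 dB


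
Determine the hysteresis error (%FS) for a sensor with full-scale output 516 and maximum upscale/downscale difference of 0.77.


Hysteresis = (max difference / full scale) * 100%.
H = (0.77 / 516) * 100
H = 0.149 %FS

0.149 %FS


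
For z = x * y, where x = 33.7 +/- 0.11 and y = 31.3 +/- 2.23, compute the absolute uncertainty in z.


For a product z = x*y, the relative uncertainty is:
uz/z = sqrt((ux/x)^2 + (uy/y)^2)
Relative uncertainties: ux/x = 0.11/33.7 = 0.003264
uy/y = 2.23/31.3 = 0.071246
z = 33.7 * 31.3 = 1054.8
uz = 1054.8 * sqrt(0.003264^2 + 0.071246^2) = 75.23

75.23


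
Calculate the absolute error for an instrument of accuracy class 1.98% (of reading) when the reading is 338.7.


Absolute error = (accuracy% / 100) * reading.
Error = (1.98 / 100) * 338.7
Error = 0.0198 * 338.7
Error = 6.7063

6.7063


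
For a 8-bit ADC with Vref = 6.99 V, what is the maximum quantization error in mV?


The maximum quantization error is +/- LSB/2.
LSB = Vref / 2^n = 6.99 / 256 = 0.02730469 V
Max error = LSB / 2 = 0.02730469 / 2 = 0.01365234 V
Max error = 13.6523 mV

13.6523 mV


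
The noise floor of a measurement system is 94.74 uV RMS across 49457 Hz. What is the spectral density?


Noise spectral density = Vrms / sqrt(BW).
NSD = 94.74 / sqrt(49457)
NSD = 94.74 / 222.3893
NSD = 0.426 uV/sqrt(Hz)

0.426 uV/sqrt(Hz)


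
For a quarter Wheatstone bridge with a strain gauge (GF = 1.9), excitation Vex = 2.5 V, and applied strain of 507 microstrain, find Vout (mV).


Quarter bridge output: Vout = (GF * epsilon * Vex) / 4.
Vout = (1.9 * 507e-6 * 2.5) / 4
Vout = 0.00240825 / 4 V
Vout = 0.00060206 V = 0.6021 mV

0.6021 mV


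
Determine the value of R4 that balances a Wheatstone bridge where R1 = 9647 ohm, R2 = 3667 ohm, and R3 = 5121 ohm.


At balance: R1*R4 = R2*R3, so R4 = R2*R3/R1.
R4 = 3667 * 5121 / 9647
R4 = 18778707 / 9647
R4 = 1946.59 ohm

1946.59 ohm


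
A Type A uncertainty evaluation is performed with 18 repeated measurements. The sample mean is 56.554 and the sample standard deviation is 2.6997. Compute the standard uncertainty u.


The standard uncertainty for Type A evaluation is u = s / sqrt(n).
u = 2.6997 / sqrt(18)
u = 2.6997 / 4.2426
u = 0.6363

0.6363


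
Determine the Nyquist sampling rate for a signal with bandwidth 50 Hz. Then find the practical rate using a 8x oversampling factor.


By Nyquist theorem, fs_min = 2 * fmax.
fs_min = 2 * 50 = 100 Hz
Practical rate = 8 * fs_min = 8 * 100 = 800 Hz

fs_min = 100 Hz, fs_practical = 800 Hz


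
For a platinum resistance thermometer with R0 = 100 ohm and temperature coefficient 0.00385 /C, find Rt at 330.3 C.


The RTD equation: Rt = R0 * (1 + alpha * T).
Rt = 100 * (1 + 0.00385 * 330.3)
Rt = 100 * (1 + 1.271655)
Rt = 100 * 2.271655
Rt = 227.166 ohm

227.166 ohm


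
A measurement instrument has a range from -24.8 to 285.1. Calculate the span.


Span = upper range - lower range.
Span = 285.1 - (-24.8)
Span = 309.9

309.9


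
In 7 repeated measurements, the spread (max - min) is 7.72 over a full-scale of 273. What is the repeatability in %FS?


Repeatability = (spread / full scale) * 100%.
R = (7.72 / 273) * 100
R = 2.828 %FS

2.828 %FS


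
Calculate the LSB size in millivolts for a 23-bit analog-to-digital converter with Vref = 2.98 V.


The resolution (LSB) of an ADC is Vref / 2^n.
LSB = 2.98 / 2^23
LSB = 2.98 / 8388608
LSB = 3.6e-07 V = 0.00035524 mV

0.00035524 mV


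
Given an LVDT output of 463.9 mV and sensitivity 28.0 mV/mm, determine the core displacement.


Displacement = Vout / sensitivity.
d = 463.9 / 28.0
d = 16.568 mm

16.568 mm


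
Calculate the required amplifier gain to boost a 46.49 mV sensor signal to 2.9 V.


Gain = Vout / Vin (converting to same units).
G = 2.9 V / 46.49 mV
G = 2900.0 mV / 46.49 mV
G = 62.38

62.38


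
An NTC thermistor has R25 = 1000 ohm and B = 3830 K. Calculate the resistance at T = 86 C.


NTC thermistor equation: Rt = R25 * exp(B * (1/T - 1/T25)).
T in Kelvin: 359.15 K, T25 = 298.15 K
1/T - 1/T25 = 1/359.15 - 1/298.15 = -0.00056966
B * (1/T - 1/T25) = 3830 * -0.00056966 = -2.1818
Rt = 1000 * exp(-2.1818) = 112.8 ohm

112.8 ohm


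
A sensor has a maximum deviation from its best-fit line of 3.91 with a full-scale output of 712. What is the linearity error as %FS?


Linearity error = (max deviation / full scale) * 100%.
Linearity = (3.91 / 712) * 100
Linearity = 0.549 %FS

0.549 %FS


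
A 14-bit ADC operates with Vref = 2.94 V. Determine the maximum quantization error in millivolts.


The maximum quantization error is +/- LSB/2.
LSB = Vref / 2^n = 2.94 / 16384 = 0.00017944 V
Max error = LSB / 2 = 0.00017944 / 2 = 8.972e-05 V
Max error = 0.0897 mV

0.0897 mV


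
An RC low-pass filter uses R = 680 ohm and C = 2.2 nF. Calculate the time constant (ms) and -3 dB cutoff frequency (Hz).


Time constant: tau = R * C.
tau = 680 * 2.20e-09 = 1.496e-06 s
tau = 0.0015 ms
Cutoff frequency: fc = 1 / (2*pi*R*C).
fc = 1 / (2*pi*1.496e-06) = 106386.99 Hz

tau = 0.0015 ms, fc = 106386.99 Hz


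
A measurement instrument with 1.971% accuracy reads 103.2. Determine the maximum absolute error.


Absolute error = (accuracy% / 100) * reading.
Error = (1.971 / 100) * 103.2
Error = 0.01971 * 103.2
Error = 2.0341

2.0341


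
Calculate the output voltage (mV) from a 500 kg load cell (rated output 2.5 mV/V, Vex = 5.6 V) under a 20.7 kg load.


Vout = rated_output * Vex * (load / capacity).
Vout = 2.5 * 5.6 * (20.7 / 500)
Vout = 2.5 * 5.6 * 0.0414
Vout = 0.58 mV

0.58 mV


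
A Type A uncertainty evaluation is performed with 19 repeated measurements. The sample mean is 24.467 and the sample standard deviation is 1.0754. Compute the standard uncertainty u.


The standard uncertainty for Type A evaluation is u = s / sqrt(n).
u = 1.0754 / sqrt(19)
u = 1.0754 / 4.3589
u = 0.2467

0.2467


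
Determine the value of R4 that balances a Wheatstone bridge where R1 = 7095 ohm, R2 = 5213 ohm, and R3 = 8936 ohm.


At balance: R1*R4 = R2*R3, so R4 = R2*R3/R1.
R4 = 5213 * 8936 / 7095
R4 = 46583368 / 7095
R4 = 6565.66 ohm

6565.66 ohm


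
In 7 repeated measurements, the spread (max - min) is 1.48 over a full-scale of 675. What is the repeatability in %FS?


Repeatability = (spread / full scale) * 100%.
R = (1.48 / 675) * 100
R = 0.219 %FS

0.219 %FS


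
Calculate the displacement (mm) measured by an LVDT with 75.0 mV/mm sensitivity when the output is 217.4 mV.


Displacement = Vout / sensitivity.
d = 217.4 / 75.0
d = 2.899 mm

2.899 mm


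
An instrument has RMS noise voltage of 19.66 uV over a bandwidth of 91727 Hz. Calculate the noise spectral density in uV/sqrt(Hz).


Noise spectral density = Vrms / sqrt(BW).
NSD = 19.66 / sqrt(91727)
NSD = 19.66 / 302.8647
NSD = 0.0649 uV/sqrt(Hz)

0.0649 uV/sqrt(Hz)


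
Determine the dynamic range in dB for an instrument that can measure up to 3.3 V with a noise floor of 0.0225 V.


Dynamic range = 20 * log10(Vmax / Vnoise).
DR = 20 * log10(3.3 / 0.0225)
DR = 20 * log10(146.67)
DR = 43.33 dB

43.33 dB


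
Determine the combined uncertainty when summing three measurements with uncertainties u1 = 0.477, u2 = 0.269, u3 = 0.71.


For a sum of independent quantities, uc = sqrt(u1^2 + u2^2 + u3^2).
uc = sqrt(0.477^2 + 0.269^2 + 0.71^2)
uc = sqrt(0.227529 + 0.072361 + 0.5041)
uc = 0.8967

0.8967


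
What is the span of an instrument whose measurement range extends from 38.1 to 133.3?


Span = upper range - lower range.
Span = 133.3 - (38.1)
Span = 95.2

95.2


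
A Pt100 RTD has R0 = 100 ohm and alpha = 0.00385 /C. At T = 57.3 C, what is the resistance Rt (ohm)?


The RTD equation: Rt = R0 * (1 + alpha * T).
Rt = 100 * (1 + 0.00385 * 57.3)
Rt = 100 * (1 + 0.220605)
Rt = 100 * 1.220605
Rt = 122.06 ohm

122.06 ohm


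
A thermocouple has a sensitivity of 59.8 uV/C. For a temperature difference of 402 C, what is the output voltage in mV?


The thermocouple output V = sensitivity * dT.
V = 59.8 uV/C * 402 C
V = 24039.6 uV
V = 24.04 mV

24.04 mV


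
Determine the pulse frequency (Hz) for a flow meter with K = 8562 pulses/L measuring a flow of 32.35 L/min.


Frequency = K * Q / 60 (converting L/min to L/s).
f = 8562 * 32.35 / 60
f = 276980.7 / 60
f = 4616.35 Hz

4616.35 Hz


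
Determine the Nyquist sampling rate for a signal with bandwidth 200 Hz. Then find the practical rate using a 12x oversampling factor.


By Nyquist theorem, fs_min = 2 * fmax.
fs_min = 2 * 200 = 400 Hz
Practical rate = 12 * fs_min = 12 * 400 = 4800 Hz

fs_min = 400 Hz, fs_practical = 4800 Hz


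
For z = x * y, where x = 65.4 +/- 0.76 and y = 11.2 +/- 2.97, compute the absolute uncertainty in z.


For a product z = x*y, the relative uncertainty is:
uz/z = sqrt((ux/x)^2 + (uy/y)^2)
Relative uncertainties: ux/x = 0.76/65.4 = 0.011621
uy/y = 2.97/11.2 = 0.265179
z = 65.4 * 11.2 = 732.5
uz = 732.5 * sqrt(0.011621^2 + 0.265179^2) = 194.424

194.424


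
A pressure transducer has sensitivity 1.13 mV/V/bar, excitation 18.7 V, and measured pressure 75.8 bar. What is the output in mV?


Output = sensitivity * Vex * P.
Vout = 1.13 * 18.7 * 75.8
Vout = 21.131 * 75.8
Vout = 1601.73 mV

1601.73 mV


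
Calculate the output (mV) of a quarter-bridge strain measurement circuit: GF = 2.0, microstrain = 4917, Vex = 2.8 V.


Quarter bridge output: Vout = (GF * epsilon * Vex) / 4.
Vout = (2.0 * 4917e-6 * 2.8) / 4
Vout = 0.0275352 / 4 V
Vout = 0.0068838 V = 6.8838 mV

6.8838 mV


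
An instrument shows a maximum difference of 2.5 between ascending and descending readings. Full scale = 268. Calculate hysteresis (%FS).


Hysteresis = (max difference / full scale) * 100%.
H = (2.5 / 268) * 100
H = 0.933 %FS

0.933 %FS


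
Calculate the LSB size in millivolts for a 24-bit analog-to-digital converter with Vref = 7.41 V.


The resolution (LSB) of an ADC is Vref / 2^n.
LSB = 7.41 / 2^24
LSB = 7.41 / 16777216
LSB = 4.4e-07 V = 0.00044167 mV

0.00044167 mV


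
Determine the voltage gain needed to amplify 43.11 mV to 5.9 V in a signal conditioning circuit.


Gain = Vout / Vin (converting to same units).
G = 5.9 V / 43.11 mV
G = 5900.0 mV / 43.11 mV
G = 136.86

136.86


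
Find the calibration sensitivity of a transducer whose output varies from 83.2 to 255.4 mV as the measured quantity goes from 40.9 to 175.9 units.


Sensitivity = (y2 - y1) / (x2 - x1).
S = (255.4 - 83.2) / (175.9 - 40.9)
S = 172.2 / 135.0
S = 1.2756 mV/unit

1.2756 mV/unit


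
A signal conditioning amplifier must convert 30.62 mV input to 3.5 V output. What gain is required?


Gain = Vout / Vin (converting to same units).
G = 3.5 V / 30.62 mV
G = 3500.0 mV / 30.62 mV
G = 114.3

114.3


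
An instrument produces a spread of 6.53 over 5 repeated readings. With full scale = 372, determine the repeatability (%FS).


Repeatability = (spread / full scale) * 100%.
R = (6.53 / 372) * 100
R = 1.755 %FS

1.755 %FS


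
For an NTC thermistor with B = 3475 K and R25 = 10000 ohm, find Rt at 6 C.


NTC thermistor equation: Rt = R25 * exp(B * (1/T - 1/T25)).
T in Kelvin: 279.15 K, T25 = 298.15 K
1/T - 1/T25 = 1/279.15 - 1/298.15 = 0.00022829
B * (1/T - 1/T25) = 3475 * 0.00022829 = 0.7933
Rt = 10000 * exp(0.7933) = 22106.7 ohm

22106.7 ohm


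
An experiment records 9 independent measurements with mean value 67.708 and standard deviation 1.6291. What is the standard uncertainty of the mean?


The standard uncertainty for Type A evaluation is u = s / sqrt(n).
u = 1.6291 / sqrt(9)
u = 1.6291 / 3.0
u = 0.543

0.543


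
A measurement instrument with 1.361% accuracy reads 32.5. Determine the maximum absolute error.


Absolute error = (accuracy% / 100) * reading.
Error = (1.361 / 100) * 32.5
Error = 0.01361 * 32.5
Error = 0.4423

0.4423


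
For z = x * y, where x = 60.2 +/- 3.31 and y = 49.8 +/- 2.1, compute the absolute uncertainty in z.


For a product z = x*y, the relative uncertainty is:
uz/z = sqrt((ux/x)^2 + (uy/y)^2)
Relative uncertainties: ux/x = 3.31/60.2 = 0.054983
uy/y = 2.1/49.8 = 0.042169
z = 60.2 * 49.8 = 2998.0
uz = 2998.0 * sqrt(0.054983^2 + 0.042169^2) = 207.734

207.734


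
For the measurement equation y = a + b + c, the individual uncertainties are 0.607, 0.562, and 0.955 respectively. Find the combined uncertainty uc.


For a sum of independent quantities, uc = sqrt(u1^2 + u2^2 + u3^2).
uc = sqrt(0.607^2 + 0.562^2 + 0.955^2)
uc = sqrt(0.368449 + 0.315844 + 0.912025)
uc = 1.2635

1.2635


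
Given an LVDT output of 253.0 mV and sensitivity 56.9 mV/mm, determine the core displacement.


Displacement = Vout / sensitivity.
d = 253.0 / 56.9
d = 4.446 mm

4.446 mm


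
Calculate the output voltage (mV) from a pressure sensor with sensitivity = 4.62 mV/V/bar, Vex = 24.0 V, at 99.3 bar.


Output = sensitivity * Vex * P.
Vout = 4.62 * 24.0 * 99.3
Vout = 110.88 * 99.3
Vout = 11010.38 mV

11010.38 mV


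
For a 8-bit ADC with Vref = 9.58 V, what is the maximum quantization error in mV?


The maximum quantization error is +/- LSB/2.
LSB = Vref / 2^n = 9.58 / 256 = 0.03742188 V
Max error = LSB / 2 = 0.03742188 / 2 = 0.01871094 V
Max error = 18.7109 mV

18.7109 mV


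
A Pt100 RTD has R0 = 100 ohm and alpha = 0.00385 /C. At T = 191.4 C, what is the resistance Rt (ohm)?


The RTD equation: Rt = R0 * (1 + alpha * T).
Rt = 100 * (1 + 0.00385 * 191.4)
Rt = 100 * (1 + 0.73689)
Rt = 100 * 1.73689
Rt = 173.689 ohm

173.689 ohm


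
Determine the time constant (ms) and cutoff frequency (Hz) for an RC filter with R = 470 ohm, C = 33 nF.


Time constant: tau = R * C.
tau = 470 * 3.30e-08 = 1.551e-05 s
tau = 0.0155 ms
Cutoff frequency: fc = 1 / (2*pi*R*C).
fc = 1 / (2*pi*1.551e-05) = 10261.44 Hz

tau = 0.0155 ms, fc = 10261.44 Hz


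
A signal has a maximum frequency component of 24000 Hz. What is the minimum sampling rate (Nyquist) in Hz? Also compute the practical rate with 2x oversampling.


By Nyquist theorem, fs_min = 2 * fmax.
fs_min = 2 * 24000 = 48000 Hz
Practical rate = 2 * fs_min = 2 * 48000 = 96000 Hz

fs_min = 48000 Hz, fs_practical = 96000 Hz


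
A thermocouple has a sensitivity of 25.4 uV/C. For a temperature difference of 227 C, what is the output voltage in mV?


The thermocouple output V = sensitivity * dT.
V = 25.4 uV/C * 227 C
V = 5765.8 uV
V = 5.766 mV

5.766 mV


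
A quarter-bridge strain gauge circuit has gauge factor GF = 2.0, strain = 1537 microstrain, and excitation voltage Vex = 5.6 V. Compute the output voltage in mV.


Quarter bridge output: Vout = (GF * epsilon * Vex) / 4.
Vout = (2.0 * 1537e-6 * 5.6) / 4
Vout = 0.0172144 / 4 V
Vout = 0.0043036 V = 4.3036 mV

4.3036 mV


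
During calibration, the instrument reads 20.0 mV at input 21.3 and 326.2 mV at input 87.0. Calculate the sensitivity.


Sensitivity = (y2 - y1) / (x2 - x1).
S = (326.2 - 20.0) / (87.0 - 21.3)
S = 306.2 / 65.7
S = 4.6606 mV/unit

4.6606 mV/unit


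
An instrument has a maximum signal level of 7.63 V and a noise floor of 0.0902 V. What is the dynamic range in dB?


Dynamic range = 20 * log10(Vmax / Vnoise).
DR = 20 * log10(7.63 / 0.0902)
DR = 20 * log10(84.59)
DR = 38.55 dB

38.55 dB


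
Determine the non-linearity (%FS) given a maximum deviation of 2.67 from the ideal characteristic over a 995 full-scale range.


Linearity error = (max deviation / full scale) * 100%.
Linearity = (2.67 / 995) * 100
Linearity = 0.268 %FS

0.268 %FS


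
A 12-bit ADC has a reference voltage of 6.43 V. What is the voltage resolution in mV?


The resolution (LSB) of an ADC is Vref / 2^n.
LSB = 6.43 / 2^12
LSB = 6.43 / 4096
LSB = 0.00156982 V = 1.56982422 mV

1.56982422 mV


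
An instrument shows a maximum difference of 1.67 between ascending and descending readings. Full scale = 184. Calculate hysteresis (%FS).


Hysteresis = (max difference / full scale) * 100%.
H = (1.67 / 184) * 100
H = 0.908 %FS

0.908 %FS


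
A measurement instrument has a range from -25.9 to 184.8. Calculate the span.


Span = upper range - lower range.
Span = 184.8 - (-25.9)
Span = 210.7

210.7


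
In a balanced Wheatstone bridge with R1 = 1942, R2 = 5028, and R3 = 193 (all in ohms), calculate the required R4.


At balance: R1*R4 = R2*R3, so R4 = R2*R3/R1.
R4 = 5028 * 193 / 1942
R4 = 970404 / 1942
R4 = 499.69 ohm

499.69 ohm


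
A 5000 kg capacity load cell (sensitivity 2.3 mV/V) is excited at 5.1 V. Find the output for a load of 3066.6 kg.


Vout = rated_output * Vex * (load / capacity).
Vout = 2.3 * 5.1 * (3066.6 / 5000)
Vout = 2.3 * 5.1 * 0.61332
Vout = 7.194 mV

7.194 mV


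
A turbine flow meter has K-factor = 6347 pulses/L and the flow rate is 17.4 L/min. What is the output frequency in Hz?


Frequency = K * Q / 60 (converting L/min to L/s).
f = 6347 * 17.4 / 60
f = 110437.8 / 60
f = 1840.63 Hz

1840.63 Hz


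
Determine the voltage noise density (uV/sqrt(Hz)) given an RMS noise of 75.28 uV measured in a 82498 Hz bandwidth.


Noise spectral density = Vrms / sqrt(BW).
NSD = 75.28 / sqrt(82498)
NSD = 75.28 / 287.2247
NSD = 0.2621 uV/sqrt(Hz)

0.2621 uV/sqrt(Hz)


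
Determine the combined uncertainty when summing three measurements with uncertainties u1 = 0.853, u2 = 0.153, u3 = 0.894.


For a sum of independent quantities, uc = sqrt(u1^2 + u2^2 + u3^2).
uc = sqrt(0.853^2 + 0.153^2 + 0.894^2)
uc = sqrt(0.727609 + 0.023409 + 0.799236)
uc = 1.2451

1.2451


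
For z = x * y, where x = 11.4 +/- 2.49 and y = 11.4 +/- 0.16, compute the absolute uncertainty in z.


For a product z = x*y, the relative uncertainty is:
uz/z = sqrt((ux/x)^2 + (uy/y)^2)
Relative uncertainties: ux/x = 2.49/11.4 = 0.218421
uy/y = 0.16/11.4 = 0.014035
z = 11.4 * 11.4 = 130.0
uz = 130.0 * sqrt(0.218421^2 + 0.014035^2) = 28.445

28.445


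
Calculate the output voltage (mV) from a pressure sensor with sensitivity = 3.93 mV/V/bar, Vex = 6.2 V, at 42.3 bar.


Output = sensitivity * Vex * P.
Vout = 3.93 * 6.2 * 42.3
Vout = 24.366 * 42.3
Vout = 1030.68 mV

1030.68 mV


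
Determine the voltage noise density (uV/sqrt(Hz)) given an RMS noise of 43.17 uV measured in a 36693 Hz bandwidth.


Noise spectral density = Vrms / sqrt(BW).
NSD = 43.17 / sqrt(36693)
NSD = 43.17 / 191.5542
NSD = 0.2254 uV/sqrt(Hz)

0.2254 uV/sqrt(Hz)
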